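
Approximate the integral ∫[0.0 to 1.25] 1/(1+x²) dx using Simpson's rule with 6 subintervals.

f(x) = 1/(1+x²)
a = 0.0, b = 1.25, n = 6
h = (b - a)/n = 0.208333

Simpson's rule: (h/3)[f(x₀) + 4f(x₁) + 2f(x₂) + ... + f(xₙ)]

x_0 = 0.0000, f(x_0) = 1.000000, coefficient = 1
x_1 = 0.2083, f(x_1) = 0.958403, coefficient = 4
x_2 = 0.4167, f(x_2) = 0.852071, coefficient = 2
x_3 = 0.6250, f(x_3) = 0.719101, coefficient = 4
x_4 = 0.8333, f(x_4) = 0.590164, coefficient = 2
x_5 = 1.0417, f(x_5) = 0.479600, coefficient = 4
x_6 = 1.2500, f(x_6) = 0.390244, coefficient = 1

I ≈ (0.208333/3) × 12.903130 = 0.896051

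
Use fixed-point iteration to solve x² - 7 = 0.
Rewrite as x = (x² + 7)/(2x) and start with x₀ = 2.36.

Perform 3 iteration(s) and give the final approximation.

Equation: x² - 7 = 0
Fixed-point form: x = (x² + 7)/(2x)
x₀ = 2.36

x_1 = g(2.360000) = 2.663051
x_2 = g(2.663051) = 2.645808
x_3 = g(2.645808) = 2.645751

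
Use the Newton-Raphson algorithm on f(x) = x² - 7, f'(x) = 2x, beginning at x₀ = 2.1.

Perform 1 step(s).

f(x) = x² - 7
f'(x) = 2x
x₀ = 2.1

Newton-Raphson formula: x_{n+1} = x_n - f(x_n)/f'(x_n)

Iteration 1:
  f(2.100000) = -2.590000
  f'(2.100000) = 4.200000
  x_1 = 2.100000 - (-2.590000)/4.200000 = 2.716667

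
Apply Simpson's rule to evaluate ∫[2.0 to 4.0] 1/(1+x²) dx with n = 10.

f(x) = 1/(1+x²)
a = 2.0, b = 4.0, n = 10
h = (b - a)/n = 0.200000

Simpson's rule: (h/3)[f(x₀) + 4f(x₁) + 2f(x₂) + ... + f(xₙ)]

x_0 = 2.0000, f(x_0) = 0.200000, coefficient = 1
x_1 = 2.2000, f(x_1) = 0.171233, coefficient = 4
x_2 = 2.4000, f(x_2) = 0.147929, coefficient = 2
x_3 = 2.6000, f(x_3) = 0.128866, coefficient = 4
x_4 = 2.8000, f(x_4) = 0.113122, coefficient = 2
x_5 = 3.0000, f(x_5) = 0.100000, coefficient = 4
x_6 = 3.2000, f(x_6) = 0.088968, coefficient = 2
x_7 = 3.4000, f(x_7) = 0.079618, coefficient = 4
x_8 = 3.6000, f(x_8) = 0.071633, coefficient = 2
x_9 = 3.8000, f(x_9) = 0.064767, coefficient = 4
x_10 = 4.0000, f(x_10) = 0.058824, coefficient = 1

I ≈ (0.200000/3) × 3.280062 = 0.218671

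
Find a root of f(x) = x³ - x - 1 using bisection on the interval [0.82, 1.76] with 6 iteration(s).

f(x) = x³ - x - 1
Initial interval: [0.82, 1.76]

Iteration 1:
  c_1 = (0.820000 + 1.760000)/2 = 1.290000
  f(c_1) = f(1.290000) = -0.143311
  f(a) × f(c) ≥ 0, new interval: [1.290000, 1.760000]
Iteration 2:
  c_2 = (1.290000 + 1.760000)/2 = 1.525000
  f(c_2) = f(1.525000) = 1.021578
  f(a) × f(c) < 0, new interval: [1.290000, 1.525000]
Iteration 3:
  c_3 = (1.290000 + 1.525000)/2 = 1.407500
  f(c_3) = f(1.407500) = 0.380837
  f(a) × f(c) < 0, new interval: [1.290000, 1.407500]
Iteration 4:
  c_4 = (1.290000 + 1.407500)/2 = 1.348750
  f(c_4) = f(1.348750) = 0.104797
  f(a) × f(c) < 0, new interval: [1.290000, 1.348750]
Iteration 5:
  c_5 = (1.290000 + 1.348750)/2 = 1.319375
  f(c_5) = f(1.319375) = -0.022672
  f(a) × f(c) ≥ 0, new interval: [1.319375, 1.348750]
Iteration 6:
  c_6 = (1.319375 + 1.348750)/2 = 1.334062
  f(c_6) = f(1.334062) = 0.040199
  f(a) × f(c) < 0, new interval: [1.319375, 1.334062]

After 6 iteration(s), the approximation is c_6 = 1.334062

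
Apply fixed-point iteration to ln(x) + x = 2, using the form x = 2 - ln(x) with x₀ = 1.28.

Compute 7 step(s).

Equation: ln(x) + x = 2
Fixed-point form: x = 2 - ln(x)
x₀ = 1.28

x_1 = g(1.280000) = 1.753140
x_2 = g(1.753140) = 1.438592
x_3 = g(1.438592) = 1.636335
x_4 = g(1.636335) = 1.507541
x_5 = g(1.507541) = 1.589520
x_6 = g(1.589520) = 1.536568
x_7 = g(1.536568) = 1.570449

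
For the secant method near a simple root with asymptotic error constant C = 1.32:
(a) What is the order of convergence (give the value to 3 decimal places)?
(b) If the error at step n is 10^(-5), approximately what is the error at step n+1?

(a) Secant method has superlinear convergence with order φ = (1+√5)/2 ≈ 1.618.
    This means |e_{n+1}| ≈ C|e_n|^1.618.

(b) With |e_n| = 10^(-5) and C = 1.32:
    |e_{n+1}| ≈ 1.32 × (10^(-5))^1.618 = 1.32 × 10^(-8.09)

(a) ≈ 1.618 (golden ratio); (b) |e_{n+1}| ≈ 1.073e-08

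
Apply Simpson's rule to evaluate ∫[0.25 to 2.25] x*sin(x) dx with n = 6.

f(x) = x*sin(x)
a = 0.25, b = 2.25, n = 6
h = (b - a)/n = 0.333333

Simpson's rule: (h/3)[f(x₀) + 4f(x₁) + 2f(x₂) + ... + f(xₙ)]

x_0 = 0.2500, f(x_0) = 0.061851, coefficient = 1
x_1 = 0.5833, f(x_1) = 0.321305, coefficient = 4
x_2 = 0.9167, f(x_2) = 0.727446, coefficient = 2
x_3 = 1.2500, f(x_3) = 1.186231, coefficient = 4
x_4 = 1.5833, f(x_4) = 1.583209, coefficient = 2
x_5 = 1.9167, f(x_5) = 1.803163, coefficient = 4
x_6 = 2.2500, f(x_6) = 1.750665, coefficient = 1

I ≈ (0.333333/3) × 19.676623 = 2.186291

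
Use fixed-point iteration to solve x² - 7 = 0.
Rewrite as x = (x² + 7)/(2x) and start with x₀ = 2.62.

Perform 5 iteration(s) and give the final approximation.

Equation: x² - 7 = 0
Fixed-point form: x = (x² + 7)/(2x)
x₀ = 2.62

x_1 = g(2.620000) = 2.645878
x_2 = g(2.645878) = 2.645751
x_3 = g(2.645751) = 2.645751
x_4 = g(2.645751) = 2.645751
x_5 = g(2.645751) = 2.645751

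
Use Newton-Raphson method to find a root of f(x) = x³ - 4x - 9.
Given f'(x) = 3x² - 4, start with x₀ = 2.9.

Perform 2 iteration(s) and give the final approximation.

f(x) = x³ - 4x - 9
f'(x) = 3x² - 4
x₀ = 2.9

Newton-Raphson formula: x_{n+1} = x_n - f(x_n)/f'(x_n)

Iteration 1:
  f(2.900000) = 3.789000
  f'(2.900000) = 21.230000
  x_1 = 2.900000 - 3.789000/21.230000 = 2.721526
Iteration 2:
  f(2.721526) = 0.271435
  f'(2.721526) = 18.220114
  x_2 = 2.721526 - 0.271435/18.220114 = 2.706629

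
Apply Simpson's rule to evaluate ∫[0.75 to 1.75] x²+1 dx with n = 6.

f(x) = x²+1
a = 0.75, b = 1.75, n = 6
h = (b - a)/n = 0.166667

Simpson's rule: (h/3)[f(x₀) + 4f(x₁) + 2f(x₂) + ... + f(xₙ)]

x_0 = 0.7500, f(x_0) = 1.562500, coefficient = 1
x_1 = 0.9167, f(x_1) = 1.840278, coefficient = 4
x_2 = 1.0833, f(x_2) = 2.173611, coefficient = 2
x_3 = 1.2500, f(x_3) = 2.562500, coefficient = 4
x_4 = 1.4167, f(x_4) = 3.006944, coefficient = 2
x_5 = 1.5833, f(x_5) = 3.506944, coefficient = 4
x_6 = 1.7500, f(x_6) = 4.062500, coefficient = 1

I ≈ (0.166667/3) × 47.625000 = 2.645833
Exact value: 2.645833
Error: 0.000000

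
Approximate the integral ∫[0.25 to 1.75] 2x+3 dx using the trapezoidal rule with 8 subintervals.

f(x) = 2x+3
a = 0.25, b = 1.75, n = 8
h = (b - a)/n = 0.187500

Trapezoidal rule: (h/2)[f(x₀) + 2f(x₁) + 2f(x₂) + ... + f(xₙ)]

x_0 = 0.2500, f(x_0) = 3.500000, coefficient = 1
x_1 = 0.4375, f(x_1) = 3.875000, coefficient = 2
x_2 = 0.6250, f(x_2) = 4.250000, coefficient = 2
x_3 = 0.8125, f(x_3) = 4.625000, coefficient = 2
x_4 = 1.0000, f(x_4) = 5.000000, coefficient = 2
x_5 = 1.1875, f(x_5) = 5.375000, coefficient = 2
x_6 = 1.3750, f(x_6) = 5.750000, coefficient = 2
x_7 = 1.5625, f(x_7) = 6.125000, coefficient = 2
x_8 = 1.7500, f(x_8) = 6.500000, coefficient = 1

I ≈ (0.187500/2) × 80.000000 = 7.500000
Exact value: 7.500000
Error: 0.000000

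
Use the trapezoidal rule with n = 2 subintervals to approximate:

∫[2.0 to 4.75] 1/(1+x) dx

f(x) = 1/(1+x)
a = 2.0, b = 4.75, n = 2
h = (b - a)/n = 1.375000

Trapezoidal rule: (h/2)[f(x₀) + 2f(x₁) + 2f(x₂) + ... + f(xₙ)]

x_0 = 2.0000, f(x_0) = 0.333333, coefficient = 1
x_1 = 3.3750, f(x_1) = 0.228571, coefficient = 2
x_2 = 4.7500, f(x_2) = 0.173913, coefficient = 1

I ≈ (1.375000/2) × 0.964389 = 0.663018
Exact value: 0.650588
Error: 0.012430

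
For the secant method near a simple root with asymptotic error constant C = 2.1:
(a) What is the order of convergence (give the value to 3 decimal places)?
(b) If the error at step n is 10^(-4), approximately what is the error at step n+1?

(a) Secant method has superlinear convergence with order φ = (1+√5)/2 ≈ 1.618.
    This means |e_{n+1}| ≈ C|e_n|^1.618.

(b) With |e_n| = 10^(-4) and C = 2.1:
    |e_{n+1}| ≈ 2.1 × (10^(-4))^1.618 = 2.1 × 10^(-6.47)

(a) ≈ 1.618 (golden ratio); (b) |e_{n+1}| ≈ 7.081e-07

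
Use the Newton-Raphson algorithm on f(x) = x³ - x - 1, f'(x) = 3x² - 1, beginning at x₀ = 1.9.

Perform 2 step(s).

f(x) = x³ - x - 1
f'(x) = 3x² - 1
x₀ = 1.9

Newton-Raphson formula: x_{n+1} = x_n - f(x_n)/f'(x_n)

Iteration 1:
  f(1.900000) = 3.959000
  f'(1.900000) = 9.830000
  x_1 = 1.900000 - 3.959000/9.830000 = 1.497253
Iteration 2:
  f(1.497253) = 0.859240
  f'(1.497253) = 5.725302
  x_2 = 1.497253 - 0.859240/5.725302 = 1.347176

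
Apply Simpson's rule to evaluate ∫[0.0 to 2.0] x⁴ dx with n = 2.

f(x) = x⁴
a = 0.0, b = 2.0, n = 2
h = (b - a)/n = 1.000000

Simpson's rule: (h/3)[f(x₀) + 4f(x₁) + 2f(x₂) + ... + f(xₙ)]

x_0 = 0.0000, f(x_0) = 0.000000, coefficient = 1
x_1 = 1.0000, f(x_1) = 1.000000, coefficient = 4
x_2 = 2.0000, f(x_2) = 16.000000, coefficient = 1

I ≈ (1.000000/3) × 20.000000 = 6.666667
Exact value: 6.400000
Error: 0.266667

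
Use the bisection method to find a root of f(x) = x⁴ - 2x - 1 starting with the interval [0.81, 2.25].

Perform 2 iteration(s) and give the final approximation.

f(x) = x⁴ - 2x - 1
Initial interval: [0.81, 2.25]

Iteration 1:
  c_1 = (0.810000 + 2.250000)/2 = 1.530000
  f(c_1) = f(1.530000) = 1.419813
  f(a) × f(c) < 0, new interval: [0.810000, 1.530000]
Iteration 2:
  c_2 = (0.810000 + 1.530000)/2 = 1.170000
  f(c_2) = f(1.170000) = -1.466113
  f(a) × f(c) ≥ 0, new interval: [1.170000, 1.530000]

After 2 iteration(s), the approximation is c_2 = 1.170000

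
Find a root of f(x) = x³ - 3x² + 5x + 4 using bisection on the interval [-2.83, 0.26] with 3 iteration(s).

f(x) = x³ - 3x² + 5x + 4
Initial interval: [-2.83, 0.26]

Iteration 1:
  c_1 = (-2.830000 + 0.260000)/2 = -1.285000
  f(c_1) = f(-1.285000) = -9.500499
  f(a) × f(c) ≥ 0, new interval: [-1.285000, 0.260000]
Iteration 2:
  c_2 = (-1.285000 + 0.260000)/2 = -0.512500
  f(c_2) = f(-0.512500) = 0.514920
  f(a) × f(c) < 0, new interval: [-1.285000, -0.512500]
Iteration 3:
  c_3 = (-1.285000 + (-0.512500))/2 = -0.898750
  f(c_3) = f(-0.898750) = -3.642971
  f(a) × f(c) ≥ 0, new interval: [-0.898750, -0.512500]

After 3 iteration(s), the approximation is c_3 = -0.898750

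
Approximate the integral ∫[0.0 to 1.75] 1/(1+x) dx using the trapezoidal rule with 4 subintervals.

f(x) = 1/(1+x)
a = 0.0, b = 1.75, n = 4
h = (b - a)/n = 0.437500

Trapezoidal rule: (h/2)[f(x₀) + 2f(x₁) + 2f(x₂) + ... + f(xₙ)]

x_0 = 0.0000, f(x_0) = 1.000000, coefficient = 1
x_1 = 0.4375, f(x_1) = 0.695652, coefficient = 2
x_2 = 0.8750, f(x_2) = 0.533333, coefficient = 2
x_3 = 1.3125, f(x_3) = 0.432432, coefficient = 2
x_4 = 1.7500, f(x_4) = 0.363636, coefficient = 1

I ≈ (0.437500/2) × 4.686472 = 1.025166
Exact value: 1.011601
Error: 0.013565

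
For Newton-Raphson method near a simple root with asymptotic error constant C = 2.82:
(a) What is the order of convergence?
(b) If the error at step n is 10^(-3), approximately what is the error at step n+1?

(a) Newton-Raphson has quadratic (order 2) convergence near simple roots.
    This means |e_{n+1}| ≈ C|e_n|².

(b) With |e_n| = 10^(-3) and C = 2.82:
    |e_{n+1}| ≈ 2.82 × (10^(-3))² = 2.82 × 10^(-6)

(a) 2 (quadratic); (b) |e_{n+1}| ≈ 2.820e-06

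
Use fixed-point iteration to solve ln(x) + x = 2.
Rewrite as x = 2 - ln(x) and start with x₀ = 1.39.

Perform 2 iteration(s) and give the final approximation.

Equation: ln(x) + x = 2
Fixed-point form: x = 2 - ln(x)
x₀ = 1.39

x_1 = g(1.390000) = 1.670696
x_2 = g(1.670696) = 1.486760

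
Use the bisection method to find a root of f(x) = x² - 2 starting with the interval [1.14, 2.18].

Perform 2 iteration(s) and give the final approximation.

f(x) = x² - 2
Initial interval: [1.14, 2.18]

Iteration 1:
  c_1 = (1.140000 + 2.180000)/2 = 1.660000
  f(c_1) = f(1.660000) = 0.755600
  f(a) × f(c) < 0, new interval: [1.140000, 1.660000]
Iteration 2:
  c_2 = (1.140000 + 1.660000)/2 = 1.400000
  f(c_2) = f(1.400000) = -0.040000
  f(a) × f(c) ≥ 0, new interval: [1.400000, 1.660000]

After 2 iteration(s), the approximation is c_2 = 1.400000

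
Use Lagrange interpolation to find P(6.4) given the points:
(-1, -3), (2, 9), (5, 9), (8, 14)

Lagrange interpolation formula:
P(x) = Σ yᵢ × Lᵢ(x)
where Lᵢ(x) = Π_{j≠i} (x - xⱼ)/(xᵢ - xⱼ)

L_0(6.4) = (6.4 - 2)/(-1 - 2) × (6.4 - 5)/(-1 - 5) × (6.4 - 8)/(-1 - 8) = 0.060840
L_1(6.4) = (6.4 - (-1))/(2 - (-1)) × (6.4 - 5)/(2 - 5) × (6.4 - 8)/(2 - 8) = -0.306963
L_2(6.4) = (6.4 - (-1))/(5 - (-1)) × (6.4 - 2)/(5 - 2) × (6.4 - 8)/(5 - 8) = 0.964741
L_3(6.4) = (6.4 - (-1))/(8 - (-1)) × (6.4 - 2)/(8 - 2) × (6.4 - 5)/(8 - 5) = 0.281383

P(6.4) = (-3)×L_0(6.4) + 9×L_1(6.4) + 9×L_2(6.4) + 14×L_3(6.4)
P(6.4) = 9.676840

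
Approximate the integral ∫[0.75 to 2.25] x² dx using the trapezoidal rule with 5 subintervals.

f(x) = x²
a = 0.75, b = 2.25, n = 5
h = (b - a)/n = 0.300000

Trapezoidal rule: (h/2)[f(x₀) + 2f(x₁) + 2f(x₂) + ... + f(xₙ)]

x_0 = 0.7500, f(x_0) = 0.562500, coefficient = 1
x_1 = 1.0500, f(x_1) = 1.102500, coefficient = 2
x_2 = 1.3500, f(x_2) = 1.822500, coefficient = 2
x_3 = 1.6500, f(x_3) = 2.722500, coefficient = 2
x_4 = 1.9500, f(x_4) = 3.802500, coefficient = 2
x_5 = 2.2500, f(x_5) = 5.062500, coefficient = 1

I ≈ (0.300000/2) × 24.525000 = 3.678750
Exact value: 3.656250
Error: 0.022500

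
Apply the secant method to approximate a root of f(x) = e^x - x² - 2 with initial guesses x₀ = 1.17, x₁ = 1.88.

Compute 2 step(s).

f(x) = e^x - x² - 2
x₀ = 1.17, x₁ = 1.88

Secant formula: x_{n+1} = x_n - f(x_n)(x_n - x_{n-1})/(f(x_n) - f(x_{n-1}))

Iteration 1:
  f(1.170000) = -0.146907
  f(1.880000) = 1.019105
  x_2 = 1.880000 - 1.019105×(1.880000 - 1.170000)/(1.019105 - (-0.146907))
       = 1.259454
Iteration 2:
  f(1.880000) = 1.019105
  f(1.259454) = -0.062727
  x_3 = 1.259454 - (-0.062727)×(1.259454 - 1.880000)/(-0.062727 - 1.019105)
       = 1.295435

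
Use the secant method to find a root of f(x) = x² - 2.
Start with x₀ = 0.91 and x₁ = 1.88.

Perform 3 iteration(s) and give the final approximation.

f(x) = x² - 2
x₀ = 0.91, x₁ = 1.88

Secant formula: x_{n+1} = x_n - f(x_n)(x_n - x_{n-1})/(f(x_n) - f(x_{n-1}))

Iteration 1:
  f(0.910000) = -1.171900
  f(1.880000) = 1.534400
  x_2 = 1.880000 - 1.534400×(1.880000 - 0.910000)/(1.534400 - (-1.171900))
       = 1.330036
Iteration 2:
  f(1.880000) = 1.534400
  f(1.330036) = -0.231005
  x_3 = 1.330036 - (-0.231005)×(1.330036 - 1.880000)/(-0.231005 - 1.534400)
       = 1.401999
Iteration 3:
  f(1.330036) = -0.231005
  f(1.401999) = -0.034399
  x_4 = 1.401999 - (-0.034399)×(1.401999 - 1.330036)/(-0.034399 - (-0.231005))
       = 1.414590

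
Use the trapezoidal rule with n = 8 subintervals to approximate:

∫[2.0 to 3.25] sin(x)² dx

f(x) = sin(x)²
a = 2.0, b = 3.25, n = 8
h = (b - a)/n = 0.156250

Trapezoidal rule: (h/2)[f(x₀) + 2f(x₁) + 2f(x₂) + ... + f(xₙ)]

x_0 = 2.0000, f(x_0) = 0.826822, coefficient = 1
x_1 = 2.1562, f(x_1) = 0.694658, coefficient = 2
x_2 = 2.3125, f(x_2) = 0.543639, coefficient = 2
x_3 = 2.4688, f(x_3) = 0.388393, coefficient = 2
x_4 = 2.6250, f(x_4) = 0.243957, coefficient = 2
x_5 = 2.7812, f(x_5) = 0.124323, coefficient = 2
x_6 = 2.9375, f(x_6) = 0.041079, coefficient = 2
x_7 = 3.0938, f(x_7) = 0.002287, coefficient = 2
x_8 = 3.2500, f(x_8) = 0.011706, coefficient = 1

I ≈ (0.156250/2) × 4.915200 = 0.384000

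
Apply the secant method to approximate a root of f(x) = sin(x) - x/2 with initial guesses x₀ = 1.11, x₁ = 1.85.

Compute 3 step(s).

f(x) = sin(x) - x/2
x₀ = 1.11, x₁ = 1.85

Secant formula: x_{n+1} = x_n - f(x_n)(x_n - x_{n-1})/(f(x_n) - f(x_{n-1}))

Iteration 1:
  f(1.110000) = 0.340699
  f(1.850000) = 0.036275
  x_2 = 1.850000 - 0.036275×(1.850000 - 1.110000)/(0.036275 - 0.340699)
       = 1.938179
Iteration 2:
  f(1.850000) = 0.036275
  f(1.938179) = -0.035819
  x_3 = 1.938179 - (-0.035819)×(1.938179 - 1.850000)/(-0.035819 - 0.036275)
       = 1.894369
Iteration 3:
  f(1.938179) = -0.035819
  f(1.894369) = 0.000921
  x_4 = 1.894369 - 0.000921×(1.894369 - 1.938179)/(0.000921 - (-0.035819))
       = 1.895467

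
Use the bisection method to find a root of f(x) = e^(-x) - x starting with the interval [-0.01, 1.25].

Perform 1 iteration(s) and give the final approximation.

f(x) = e^(-x) - x
Initial interval: [-0.01, 1.25]

Iteration 1:
  c_1 = (-0.010000 + 1.250000)/2 = 0.620000
  f(c_1) = f(0.620000) = -0.082056
  f(a) × f(c) < 0, new interval: [-0.010000, 0.620000]

After 1 iteration(s), the approximation is c_1 = 0.620000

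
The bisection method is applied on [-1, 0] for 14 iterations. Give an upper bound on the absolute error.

Bisection error bound: |error| ≤ (b-a)/2^n
|error| ≤ (0 - (-1))/2^14 = 1/2^14
|error| ≤ 0.0000610352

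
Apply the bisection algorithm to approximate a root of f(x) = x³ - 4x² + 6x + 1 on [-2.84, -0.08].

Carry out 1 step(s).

f(x) = x³ - 4x² + 6x + 1
Initial interval: [-2.84, -0.08]

Iteration 1:
  c_1 = (-2.840000 + (-0.080000))/2 = -1.460000
  f(c_1) = f(-1.460000) = -19.398536
  f(a) × f(c) ≥ 0, new interval: [-1.460000, -0.080000]

After 1 iteration(s), the approximation is c_1 = -1.460000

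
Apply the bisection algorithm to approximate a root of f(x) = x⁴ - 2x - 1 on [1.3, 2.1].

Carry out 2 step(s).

f(x) = x⁴ - 2x - 1
Initial interval: [1.3, 2.1]

Iteration 1:
  c_1 = (1.300000 + 2.100000)/2 = 1.700000
  f(c_1) = f(1.700000) = 3.952100
  f(a) × f(c) < 0, new interval: [1.300000, 1.700000]
Iteration 2:
  c_2 = (1.300000 + 1.700000)/2 = 1.500000
  f(c_2) = f(1.500000) = 1.062500
  f(a) × f(c) < 0, new interval: [1.300000, 1.500000]

After 2 iteration(s), the approximation is c_2 = 1.500000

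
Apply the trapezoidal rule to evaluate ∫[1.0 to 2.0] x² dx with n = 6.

f(x) = x²
a = 1.0, b = 2.0, n = 6
h = (b - a)/n = 0.166667

Trapezoidal rule: (h/2)[f(x₀) + 2f(x₁) + 2f(x₂) + ... + f(xₙ)]

x_0 = 1.0000, f(x_0) = 1.000000, coefficient = 1
x_1 = 1.1667, f(x_1) = 1.361111, coefficient = 2
x_2 = 1.3333, f(x_2) = 1.777778, coefficient = 2
x_3 = 1.5000, f(x_3) = 2.250000, coefficient = 2
x_4 = 1.6667, f(x_4) = 2.777778, coefficient = 2
x_5 = 1.8333, f(x_5) = 3.361111, coefficient = 2
x_6 = 2.0000, f(x_6) = 4.000000, coefficient = 1

I ≈ (0.166667/2) × 28.055556 = 2.337963
Exact value: 2.333333
Error: 0.004630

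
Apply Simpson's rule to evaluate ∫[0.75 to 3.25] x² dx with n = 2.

f(x) = x²
a = 0.75, b = 3.25, n = 2
h = (b - a)/n = 1.250000

Simpson's rule: (h/3)[f(x₀) + 4f(x₁) + 2f(x₂) + ... + f(xₙ)]

x_0 = 0.7500, f(x_0) = 0.562500, coefficient = 1
x_1 = 2.0000, f(x_1) = 4.000000, coefficient = 4
x_2 = 3.2500, f(x_2) = 10.562500, coefficient = 1

I ≈ (1.250000/3) × 27.125000 = 11.302083
Exact value: 11.302083
Error: 0.000000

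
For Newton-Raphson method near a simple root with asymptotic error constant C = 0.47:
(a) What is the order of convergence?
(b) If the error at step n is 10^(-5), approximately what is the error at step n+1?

(a) Newton-Raphson has quadratic (order 2) convergence near simple roots.
    This means |e_{n+1}| ≈ C|e_n|².

(b) With |e_n| = 10^(-5) and C = 0.47:
    |e_{n+1}| ≈ 0.47 × (10^(-5))² = 0.47 × 10^(-10)

(a) 2 (quadratic); (b) |e_{n+1}| ≈ 4.700e-11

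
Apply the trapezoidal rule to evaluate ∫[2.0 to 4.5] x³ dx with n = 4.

f(x) = x³
a = 2.0, b = 4.5, n = 4
h = (b - a)/n = 0.625000

Trapezoidal rule: (h/2)[f(x₀) + 2f(x₁) + 2f(x₂) + ... + f(xₙ)]

x_0 = 2.0000, f(x_0) = 8.000000, coefficient = 1
x_1 = 2.6250, f(x_1) = 18.087891, coefficient = 2
x_2 = 3.2500, f(x_2) = 34.328125, coefficient = 2
x_3 = 3.8750, f(x_3) = 58.185547, coefficient = 2
x_4 = 4.5000, f(x_4) = 91.125000, coefficient = 1

I ≈ (0.625000/2) × 320.328125 = 100.102539
Exact value: 98.515625
Error: 1.586914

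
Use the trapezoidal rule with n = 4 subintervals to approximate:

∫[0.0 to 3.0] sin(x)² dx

f(x) = sin(x)²
a = 0.0, b = 3.0, n = 4
h = (b - a)/n = 0.750000

Trapezoidal rule: (h/2)[f(x₀) + 2f(x₁) + 2f(x₂) + ... + f(xₙ)]

x_0 = 0.0000, f(x_0) = 0.000000, coefficient = 1
x_1 = 0.7500, f(x_1) = 0.464631, coefficient = 2
x_2 = 1.5000, f(x_2) = 0.994996, coefficient = 2
x_3 = 2.2500, f(x_3) = 0.605398, coefficient = 2
x_4 = 3.0000, f(x_4) = 0.019915, coefficient = 1

I ≈ (0.750000/2) × 4.149966 = 1.556237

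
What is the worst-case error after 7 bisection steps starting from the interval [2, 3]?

Bisection error bound: |error| ≤ (b-a)/2^n
|error| ≤ (3 - 2)/2^7 = 1/2^7
|error| ≤ 0.0078125000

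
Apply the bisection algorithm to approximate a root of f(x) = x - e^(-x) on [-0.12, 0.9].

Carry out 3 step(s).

f(x) = x - e^(-x)
Initial interval: [-0.12, 0.9]

Iteration 1:
  c_1 = (-0.120000 + 0.900000)/2 = 0.390000
  f(c_1) = f(0.390000) = -0.287057
  f(a) × f(c) ≥ 0, new interval: [0.390000, 0.900000]
Iteration 2:
  c_2 = (0.390000 + 0.900000)/2 = 0.645000
  f(c_2) = f(0.645000) = 0.120337
  f(a) × f(c) < 0, new interval: [0.390000, 0.645000]
Iteration 3:
  c_3 = (0.390000 + 0.645000)/2 = 0.517500
  f(c_3) = f(0.517500) = -0.078509
  f(a) × f(c) ≥ 0, new interval: [0.517500, 0.645000]

After 3 iteration(s), the approximation is c_3 = 0.517500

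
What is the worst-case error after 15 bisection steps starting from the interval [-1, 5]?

Bisection error bound: |error| ≤ (b-a)/2^n
|error| ≤ (5 - (-1))/2^15 = 6/2^15
|error| ≤ 0.0001831055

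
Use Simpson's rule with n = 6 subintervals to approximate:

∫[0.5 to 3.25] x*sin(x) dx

f(x) = x*sin(x)
a = 0.5, b = 3.25, n = 6
h = (b - a)/n = 0.458333

Simpson's rule: (h/3)[f(x₀) + 4f(x₁) + 2f(x₂) + ... + f(xₙ)]

x_0 = 0.5000, f(x_0) = 0.239713, coefficient = 1
x_1 = 0.9583, f(x_1) = 0.784141, coefficient = 4
x_2 = 1.4167, f(x_2) = 1.399873, coefficient = 2
x_3 = 1.8750, f(x_3) = 1.788911, coefficient = 4
x_4 = 2.3333, f(x_4) = 1.687200, coefficient = 2
x_5 = 2.7917, f(x_5) = 0.957062, coefficient = 4
x_6 = 3.2500, f(x_6) = -0.351634, coefficient = 1

I ≈ (0.458333/3) × 20.182683 = 3.083466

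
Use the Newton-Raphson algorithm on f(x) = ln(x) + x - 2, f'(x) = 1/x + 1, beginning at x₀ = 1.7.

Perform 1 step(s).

f(x) = ln(x) + x - 2
f'(x) = 1/x + 1
x₀ = 1.7

Newton-Raphson formula: x_{n+1} = x_n - f(x_n)/f'(x_n)

Iteration 1:
  f(1.700000) = 0.230628
  f'(1.700000) = 1.588235
  x_1 = 1.700000 - 0.230628/1.588235 = 1.554790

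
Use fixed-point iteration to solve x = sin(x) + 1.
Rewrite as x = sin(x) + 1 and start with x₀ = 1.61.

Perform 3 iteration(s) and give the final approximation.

Equation: x = sin(x) + 1
Fixed-point form: x = sin(x) + 1
x₀ = 1.61

x_1 = g(1.610000) = 1.999232
x_2 = g(1.999232) = 1.909617
x_3 = g(1.909617) = 1.943147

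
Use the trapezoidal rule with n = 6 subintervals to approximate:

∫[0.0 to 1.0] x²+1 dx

f(x) = x²+1
a = 0.0, b = 1.0, n = 6
h = (b - a)/n = 0.166667

Trapezoidal rule: (h/2)[f(x₀) + 2f(x₁) + 2f(x₂) + ... + f(xₙ)]

x_0 = 0.0000, f(x_0) = 1.000000, coefficient = 1
x_1 = 0.1667, f(x_1) = 1.027778, coefficient = 2
x_2 = 0.3333, f(x_2) = 1.111111, coefficient = 2
x_3 = 0.5000, f(x_3) = 1.250000, coefficient = 2
x_4 = 0.6667, f(x_4) = 1.444444, coefficient = 2
x_5 = 0.8333, f(x_5) = 1.694444, coefficient = 2
x_6 = 1.0000, f(x_6) = 2.000000, coefficient = 1

I ≈ (0.166667/2) × 16.055556 = 1.337963
Exact value: 1.333333
Error: 0.004630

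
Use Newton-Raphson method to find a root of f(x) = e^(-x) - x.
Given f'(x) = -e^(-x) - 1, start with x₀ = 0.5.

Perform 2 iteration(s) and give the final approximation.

f(x) = e^(-x) - x
f'(x) = -e^(-x) - 1
x₀ = 0.5

Newton-Raphson formula: x_{n+1} = x_n - f(x_n)/f'(x_n)

Iteration 1:
  f(0.500000) = 0.106531
  f'(0.500000) = -1.606531
  x_1 = 0.500000 - 0.106531/(-1.606531) = 0.566311
Iteration 2:
  f(0.566311) = 0.001305
  f'(0.566311) = -1.567616
  x_2 = 0.566311 - 0.001305/(-1.567616) = 0.567143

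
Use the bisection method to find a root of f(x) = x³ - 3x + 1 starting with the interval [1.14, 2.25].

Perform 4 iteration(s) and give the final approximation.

f(x) = x³ - 3x + 1
Initial interval: [1.14, 2.25]

Iteration 1:
  c_1 = (1.140000 + 2.250000)/2 = 1.695000
  f(c_1) = f(1.695000) = 0.784777
  f(a) × f(c) < 0, new interval: [1.140000, 1.695000]
Iteration 2:
  c_2 = (1.140000 + 1.695000)/2 = 1.417500
  f(c_2) = f(1.417500) = -0.404308
  f(a) × f(c) ≥ 0, new interval: [1.417500, 1.695000]
Iteration 3:
  c_3 = (1.417500 + 1.695000)/2 = 1.556250
  f(c_3) = f(1.556250) = 0.100354
  f(a) × f(c) < 0, new interval: [1.417500, 1.556250]
Iteration 4:
  c_4 = (1.417500 + 1.556250)/2 = 1.486875
  f(c_4) = f(1.486875) = -0.173446
  f(a) × f(c) ≥ 0, new interval: [1.486875, 1.556250]

After 4 iteration(s), the approximation is c_4 = 1.486875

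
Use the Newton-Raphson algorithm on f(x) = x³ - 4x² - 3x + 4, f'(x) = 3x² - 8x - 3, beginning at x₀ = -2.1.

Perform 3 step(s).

f(x) = x³ - 4x² - 3x + 4
f'(x) = 3x² - 8x - 3
x₀ = -2.1

Newton-Raphson formula: x_{n+1} = x_n - f(x_n)/f'(x_n)

Iteration 1:
  f(-2.100000) = -16.601000
  f'(-2.100000) = 27.030000
  x_1 = -2.100000 - (-16.601000)/27.030000 = -1.485831
Iteration 2:
  f(-1.485831) = -3.653535
  f'(-1.485831) = 15.509722
  x_2 = -1.485831 - (-3.653535)/15.509722 = -1.250266
Iteration 3:
  f(-1.250266) = -0.456239
  f'(-1.250266) = 11.691629
  x_3 = -1.250266 - (-0.456239)/11.691629 = -1.211244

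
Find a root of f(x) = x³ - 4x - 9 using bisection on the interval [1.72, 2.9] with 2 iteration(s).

f(x) = x³ - 4x - 9
Initial interval: [1.72, 2.9]

Iteration 1:
  c_1 = (1.720000 + 2.900000)/2 = 2.310000
  f(c_1) = f(2.310000) = -5.913609
  f(a) × f(c) ≥ 0, new interval: [2.310000, 2.900000]
Iteration 2:
  c_2 = (2.310000 + 2.900000)/2 = 2.605000
  f(c_2) = f(2.605000) = -1.742405
  f(a) × f(c) ≥ 0, new interval: [2.605000, 2.900000]

After 2 iteration(s), the approximation is c_2 = 2.605000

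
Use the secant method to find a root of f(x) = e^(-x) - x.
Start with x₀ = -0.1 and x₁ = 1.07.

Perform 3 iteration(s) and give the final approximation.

f(x) = e^(-x) - x
x₀ = -0.1, x₁ = 1.07

Secant formula: x_{n+1} = x_n - f(x_n)(x_n - x_{n-1})/(f(x_n) - f(x_{n-1}))

Iteration 1:
  f(-0.100000) = 1.205171
  f(1.070000) = -0.726991
  x_2 = 1.070000 - (-0.726991)×(1.070000 - (-0.100000))/(-0.726991 - 1.205171)
       = 0.629778
Iteration 2:
  f(1.070000) = -0.726991
  f(0.629778) = -0.097068
  x_3 = 0.629778 - (-0.097068)×(0.629778 - 1.070000)/(-0.097068 - (-0.726991))
       = 0.561942
Iteration 3:
  f(0.629778) = -0.097068
  f(0.561942) = 0.008159
  x_4 = 0.561942 - 0.008159×(0.561942 - 0.629778)/(0.008159 - (-0.097068))
       = 0.567202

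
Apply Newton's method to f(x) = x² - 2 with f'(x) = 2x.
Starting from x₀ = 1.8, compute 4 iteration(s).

f(x) = x² - 2
f'(x) = 2x
x₀ = 1.8

Newton-Raphson formula: x_{n+1} = x_n - f(x_n)/f'(x_n)

Iteration 1:
  f(1.800000) = 1.240000
  f'(1.800000) = 3.600000
  x_1 = 1.800000 - 1.240000/3.600000 = 1.455556
Iteration 2:
  f(1.455556) = 0.118642
  f'(1.455556) = 2.911111
  x_2 = 1.455556 - 0.118642/2.911111 = 1.414801
Iteration 3:
  f(1.414801) = 0.001661
  f'(1.414801) = 2.829601
  x_3 = 1.414801 - 0.001661/2.829601 = 1.414214
Iteration 4:
  f(1.414214) = 0.000000
  f'(1.414214) = 2.828427
  x_4 = 1.414214 - 0.000000/2.828427 = 1.414214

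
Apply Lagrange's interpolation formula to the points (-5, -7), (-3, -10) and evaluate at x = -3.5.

Lagrange interpolation formula:
P(x) = Σ yᵢ × Lᵢ(x)
where Lᵢ(x) = Π_{j≠i} (x - xⱼ)/(xᵢ - xⱼ)

L_0(-3.5) = (-3.5 - (-3))/(-5 - (-3)) = 0.250000
L_1(-3.5) = (-3.5 - (-5))/(-3 - (-5)) = 0.750000

P(-3.5) = (-7)×L_0(-3.5) + (-10)×L_1(-3.5)
P(-3.5) = -9.250000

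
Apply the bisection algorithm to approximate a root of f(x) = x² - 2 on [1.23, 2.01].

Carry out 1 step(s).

f(x) = x² - 2
Initial interval: [1.23, 2.01]

Iteration 1:
  c_1 = (1.230000 + 2.010000)/2 = 1.620000
  f(c_1) = f(1.620000) = 0.624400
  f(a) × f(c) < 0, new interval: [1.230000, 1.620000]

After 1 iteration(s), the approximation is c_1 = 1.620000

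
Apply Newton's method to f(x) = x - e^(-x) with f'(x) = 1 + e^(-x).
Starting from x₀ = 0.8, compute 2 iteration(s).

f(x) = x - e^(-x)
f'(x) = 1 + e^(-x)
x₀ = 0.8

Newton-Raphson formula: x_{n+1} = x_n - f(x_n)/f'(x_n)

Iteration 1:
  f(0.800000) = 0.350671
  f'(0.800000) = 1.449329
  x_1 = 0.800000 - 0.350671/1.449329 = 0.558046
Iteration 2:
  f(0.558046) = -0.014280
  f'(0.558046) = 1.572326
  x_2 = 0.558046 - (-0.014280)/1.572326 = 0.567128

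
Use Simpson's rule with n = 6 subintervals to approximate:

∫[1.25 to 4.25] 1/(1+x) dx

f(x) = 1/(1+x)
a = 1.25, b = 4.25, n = 6
h = (b - a)/n = 0.500000

Simpson's rule: (h/3)[f(x₀) + 4f(x₁) + 2f(x₂) + ... + f(xₙ)]

x_0 = 1.2500, f(x_0) = 0.444444, coefficient = 1
x_1 = 1.7500, f(x_1) = 0.363636, coefficient = 4
x_2 = 2.2500, f(x_2) = 0.307692, coefficient = 2
x_3 = 2.7500, f(x_3) = 0.266667, coefficient = 4
x_4 = 3.2500, f(x_4) = 0.235294, coefficient = 2
x_5 = 3.7500, f(x_5) = 0.210526, coefficient = 4
x_6 = 4.2500, f(x_6) = 0.190476, coefficient = 1

I ≈ (0.500000/3) × 5.084211 = 0.847368
Exact value: 0.847298
Error: 0.000071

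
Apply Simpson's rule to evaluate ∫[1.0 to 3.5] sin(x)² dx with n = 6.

f(x) = sin(x)²
a = 1.0, b = 3.5, n = 6
h = (b - a)/n = 0.416667

Simpson's rule: (h/3)[f(x₀) + 4f(x₁) + 2f(x₂) + ... + f(xₙ)]

x_0 = 1.0000, f(x_0) = 0.708073, coefficient = 1
x_1 = 1.4167, f(x_1) = 0.976432, coefficient = 4
x_2 = 1.8333, f(x_2) = 0.932643, coefficient = 2
x_3 = 2.2500, f(x_3) = 0.605398, coefficient = 4
x_4 = 2.6667, f(x_4) = 0.209098, coefficient = 2
x_5 = 3.0833, f(x_5) = 0.003390, coefficient = 4
x_6 = 3.5000, f(x_6) = 0.123049, coefficient = 1

I ≈ (0.416667/3) × 9.455485 = 1.313262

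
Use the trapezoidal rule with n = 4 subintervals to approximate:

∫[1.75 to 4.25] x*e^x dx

f(x) = x*e^x
a = 1.75, b = 4.25, n = 4
h = (b - a)/n = 0.625000

Trapezoidal rule: (h/2)[f(x₀) + 2f(x₁) + 2f(x₂) + ... + f(xₙ)]

x_0 = 1.7500, f(x_0) = 10.070555, coefficient = 1
x_1 = 2.3750, f(x_1) = 25.533656, coefficient = 2
x_2 = 3.0000, f(x_2) = 60.256611, coefficient = 2
x_3 = 3.6250, f(x_3) = 136.027121, coefficient = 2
x_4 = 4.2500, f(x_4) = 297.948002, coefficient = 1

I ≈ (0.625000/2) × 751.653334 = 234.891667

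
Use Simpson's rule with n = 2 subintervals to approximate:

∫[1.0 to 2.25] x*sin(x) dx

f(x) = x*sin(x)
a = 1.0, b = 2.25, n = 2
h = (b - a)/n = 0.625000

Simpson's rule: (h/3)[f(x₀) + 4f(x₁) + 2f(x₂) + ... + f(xₙ)]

x_0 = 1.0000, f(x_0) = 0.841471, coefficient = 1
x_1 = 1.6250, f(x_1) = 1.622613, coefficient = 4
x_2 = 2.2500, f(x_2) = 1.750665, coefficient = 1

I ≈ (0.625000/3) × 9.082589 = 1.892206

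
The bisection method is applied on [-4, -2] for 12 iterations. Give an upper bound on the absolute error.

Bisection error bound: |error| ≤ (b-a)/2^n
|error| ≤ (-2 - (-4))/2^12 = 2/2^12
|error| ≤ 0.0004882812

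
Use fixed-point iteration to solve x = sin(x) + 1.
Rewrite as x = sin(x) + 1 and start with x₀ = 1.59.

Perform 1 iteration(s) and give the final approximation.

Equation: x = sin(x) + 1
Fixed-point form: x = sin(x) + 1
x₀ = 1.59

x_1 = g(1.590000) = 1.999816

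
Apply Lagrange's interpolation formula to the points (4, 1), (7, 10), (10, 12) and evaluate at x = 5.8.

Lagrange interpolation formula:
P(x) = Σ yᵢ × Lᵢ(x)
where Lᵢ(x) = Π_{j≠i} (x - xⱼ)/(xᵢ - xⱼ)

L_0(5.8) = (5.8 - 7)/(4 - 7) × (5.8 - 10)/(4 - 10) = 0.280000
L_1(5.8) = (5.8 - 4)/(7 - 4) × (5.8 - 10)/(7 - 10) = 0.840000
L_2(5.8) = (5.8 - 4)/(10 - 4) × (5.8 - 7)/(10 - 7) = -0.120000

P(5.8) = 1×L_0(5.8) + 10×L_1(5.8) + 12×L_2(5.8)
P(5.8) = 7.240000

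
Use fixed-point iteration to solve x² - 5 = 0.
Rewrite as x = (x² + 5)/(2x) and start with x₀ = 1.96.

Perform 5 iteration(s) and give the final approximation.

Equation: x² - 5 = 0
Fixed-point form: x = (x² + 5)/(2x)
x₀ = 1.96

x_1 = g(1.960000) = 2.255510
x_2 = g(2.255510) = 2.236152
x_3 = g(2.236152) = 2.236068
x_4 = g(2.236068) = 2.236068
x_5 = g(2.236068) = 2.236068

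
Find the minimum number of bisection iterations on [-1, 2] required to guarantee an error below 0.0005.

We need (b-a)/2^n ≤ 0.0005
(2 - (-1))/2^n ≤ 0.0005
3/2^n ≤ 0.0005
2^n ≥ 6000
n ≥ log₂(6000) = 12.55
n ≥ 13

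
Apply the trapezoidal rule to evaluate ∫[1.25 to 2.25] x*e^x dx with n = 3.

f(x) = x*e^x
a = 1.25, b = 2.25, n = 3
h = (b - a)/n = 0.333333

Trapezoidal rule: (h/2)[f(x₀) + 2f(x₁) + 2f(x₂) + ... + f(xₙ)]

x_0 = 1.2500, f(x_0) = 4.362929, coefficient = 1
x_1 = 1.5833, f(x_1) = 7.712679, coefficient = 2
x_2 = 1.9167, f(x_2) = 13.029998, coefficient = 2
x_3 = 2.2500, f(x_3) = 21.347406, coefficient = 1

I ≈ (0.333333/2) × 67.195689 = 11.199282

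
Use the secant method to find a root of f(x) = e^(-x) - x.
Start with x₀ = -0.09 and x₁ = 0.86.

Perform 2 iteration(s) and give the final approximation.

f(x) = e^(-x) - x
x₀ = -0.09, x₁ = 0.86

Secant formula: x_{n+1} = x_n - f(x_n)(x_n - x_{n-1})/(f(x_n) - f(x_{n-1}))

Iteration 1:
  f(-0.090000) = 1.184174
  f(0.860000) = -0.436838
  x_2 = 0.860000 - (-0.436838)×(0.860000 - (-0.090000))/(-0.436838 - 1.184174)
       = 0.603990
Iteration 2:
  f(0.860000) = -0.436838
  f(0.603990) = -0.057363
  x_3 = 0.603990 - (-0.057363)×(0.603990 - 0.860000)/(-0.057363 - (-0.436838))
       = 0.565290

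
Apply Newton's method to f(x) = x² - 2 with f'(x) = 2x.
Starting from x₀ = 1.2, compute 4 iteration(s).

f(x) = x² - 2
f'(x) = 2x
x₀ = 1.2

Newton-Raphson formula: x_{n+1} = x_n - f(x_n)/f'(x_n)

Iteration 1:
  f(1.200000) = -0.560000
  f'(1.200000) = 2.400000
  x_1 = 1.200000 - (-0.560000)/2.400000 = 1.433333
Iteration 2:
  f(1.433333) = 0.054444
  f'(1.433333) = 2.866667
  x_2 = 1.433333 - 0.054444/2.866667 = 1.414341
Iteration 3:
  f(1.414341) = 0.000361
  f'(1.414341) = 2.828682
  x_3 = 1.414341 - 0.000361/2.828682 = 1.414214
Iteration 4:
  f(1.414214) = 0.000000
  f'(1.414214) = 2.828427
  x_4 = 1.414214 - 0.000000/2.828427 = 1.414214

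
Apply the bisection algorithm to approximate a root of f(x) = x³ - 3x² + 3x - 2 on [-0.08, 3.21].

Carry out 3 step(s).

f(x) = x³ - 3x² + 3x - 2
Initial interval: [-0.08, 3.21]

Iteration 1:
  c_1 = (-0.080000 + 3.210000)/2 = 1.565000
  f(c_1) = f(1.565000) = -0.819638
  f(a) × f(c) ≥ 0, new interval: [1.565000, 3.210000]
Iteration 2:
  c_2 = (1.565000 + 3.210000)/2 = 2.387500
  f(c_2) = f(2.387500) = 1.671154
  f(a) × f(c) < 0, new interval: [1.565000, 2.387500]
Iteration 3:
  c_3 = (1.565000 + 2.387500)/2 = 1.976250
  f(c_3) = f(1.976250) = -0.069571
  f(a) × f(c) ≥ 0, new interval: [1.976250, 2.387500]

After 3 iteration(s), the approximation is c_3 = 1.976250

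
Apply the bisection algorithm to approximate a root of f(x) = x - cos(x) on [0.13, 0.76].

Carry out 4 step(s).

f(x) = x - cos(x)
Initial interval: [0.13, 0.76]

Iteration 1:
  c_1 = (0.130000 + 0.760000)/2 = 0.445000
  f(c_1) = f(0.445000) = -0.457611
  f(a) × f(c) ≥ 0, new interval: [0.445000, 0.760000]
Iteration 2:
  c_2 = (0.445000 + 0.760000)/2 = 0.602500
  f(c_2) = f(0.602500) = -0.221421
  f(a) × f(c) ≥ 0, new interval: [0.602500, 0.760000]
Iteration 3:
  c_3 = (0.602500 + 0.760000)/2 = 0.681250
  f(c_3) = f(0.681250) = -0.095536
  f(a) × f(c) ≥ 0, new interval: [0.681250, 0.760000]
Iteration 4:
  c_4 = (0.681250 + 0.760000)/2 = 0.720625
  f(c_4) = f(0.720625) = -0.030768
  f(a) × f(c) ≥ 0, new interval: [0.720625, 0.760000]

After 4 iteration(s), the approximation is c_4 = 0.720625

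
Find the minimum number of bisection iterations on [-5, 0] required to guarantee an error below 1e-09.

We need (b-a)/2^n ≤ 1e-09
(0 - (-5))/2^n ≤ 1e-09
5/2^n ≤ 1e-09
2^n ≥ 5000000000
n ≥ log₂(5000000000) = 32.22
n ≥ 33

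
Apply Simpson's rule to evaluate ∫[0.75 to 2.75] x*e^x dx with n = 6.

f(x) = x*e^x
a = 0.75, b = 2.75, n = 6
h = (b - a)/n = 0.333333

Simpson's rule: (h/3)[f(x₀) + 4f(x₁) + 2f(x₂) + ... + f(xₙ)]

x_0 = 0.7500, f(x_0) = 1.587750, coefficient = 1
x_1 = 1.0833, f(x_1) = 3.200721, coefficient = 4
x_2 = 1.4167, f(x_2) = 5.841417, coefficient = 2
x_3 = 1.7500, f(x_3) = 10.070555, coefficient = 4
x_4 = 2.0833, f(x_4) = 16.731656, coefficient = 2
x_5 = 2.4167, f(x_5) = 27.087053, coefficient = 4
x_6 = 2.7500, f(x_6) = 43.017238, coefficient = 1

I ≈ (0.333333/3) × 251.184446 = 27.909383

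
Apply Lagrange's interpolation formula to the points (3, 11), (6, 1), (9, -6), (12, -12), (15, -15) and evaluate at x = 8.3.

Lagrange interpolation formula:
P(x) = Σ yᵢ × Lᵢ(x)
where Lᵢ(x) = Π_{j≠i} (x - xⱼ)/(xᵢ - xⱼ)

L_0(8.3) = (8.3 - 6)/(3 - 6) × (8.3 - 9)/(3 - 9) × (8.3 - 12)/(3 - 12) × (8.3 - 15)/(3 - 15) = -0.020531
L_1(8.3) = (8.3 - 3)/(6 - 3) × (8.3 - 9)/(6 - 9) × (8.3 - 12)/(6 - 12) × (8.3 - 15)/(6 - 15) = 0.189241
L_2(8.3) = (8.3 - 3)/(9 - 3) × (8.3 - 6)/(9 - 6) × (8.3 - 12)/(9 - 12) × (8.3 - 15)/(9 - 15) = 0.932685
L_3(8.3) = (8.3 - 3)/(12 - 3) × (8.3 - 6)/(12 - 6) × (8.3 - 9)/(12 - 9) × (8.3 - 15)/(12 - 15) = -0.117636
L_4(8.3) = (8.3 - 3)/(15 - 3) × (8.3 - 6)/(15 - 6) × (8.3 - 9)/(15 - 9) × (8.3 - 12)/(15 - 12) = 0.016241

P(8.3) = 11×L_0(8.3) + 1×L_1(8.3) + (-6)×L_2(8.3) + (-12)×L_3(8.3) + (-15)×L_4(8.3)
P(8.3) = -4.464691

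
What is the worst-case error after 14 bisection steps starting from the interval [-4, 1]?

Bisection error bound: |error| ≤ (b-a)/2^n
|error| ≤ (1 - (-4))/2^14 = 5/2^14
|error| ≤ 0.0003051758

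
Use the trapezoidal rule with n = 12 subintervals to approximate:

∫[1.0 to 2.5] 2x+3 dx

f(x) = 2x+3
a = 1.0, b = 2.5, n = 12
h = (b - a)/n = 0.125000

Trapezoidal rule: (h/2)[f(x₀) + 2f(x₁) + 2f(x₂) + ... + f(xₙ)]

x_0 = 1.0000, f(x_0) = 5.000000, coefficient = 1
x_1 = 1.1250, f(x_1) = 5.250000, coefficient = 2
x_2 = 1.2500, f(x_2) = 5.500000, coefficient = 2
x_3 = 1.3750, f(x_3) = 5.750000, coefficient = 2
x_4 = 1.5000, f(x_4) = 6.000000, coefficient = 2
x_5 = 1.6250, f(x_5) = 6.250000, coefficient = 2
x_6 = 1.7500, f(x_6) = 6.500000, coefficient = 2
x_7 = 1.8750, f(x_7) = 6.750000, coefficient = 2
x_8 = 2.0000, f(x_8) = 7.000000, coefficient = 2
x_9 = 2.1250, f(x_9) = 7.250000, coefficient = 2
x_10 = 2.2500, f(x_10) = 7.500000, coefficient = 2
x_11 = 2.3750, f(x_11) = 7.750000, coefficient = 2
x_12 = 2.5000, f(x_12) = 8.000000, coefficient = 1

I ≈ (0.125000/2) × 156.000000 = 9.750000
Exact value: 9.750000
Error: 0.000000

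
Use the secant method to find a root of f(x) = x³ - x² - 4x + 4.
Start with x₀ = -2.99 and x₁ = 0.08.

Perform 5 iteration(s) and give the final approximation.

f(x) = x³ - x² - 4x + 4
x₀ = -2.99, x₁ = 0.08

Secant formula: x_{n+1} = x_n - f(x_n)(x_n - x_{n-1})/(f(x_n) - f(x_{n-1}))

Iteration 1:
  f(-2.990000) = -19.710999
  f(0.080000) = 3.674112
  x_2 = 0.080000 - 3.674112×(0.080000 - (-2.990000))/(3.674112 - (-19.710999))
       = -0.402338
Iteration 2:
  f(0.080000) = 3.674112
  f(-0.402338) = 5.382347
  x_3 = -0.402338 - 5.382347×(-0.402338 - 0.080000)/(5.382347 - 3.674112)
       = 1.117424
Iteration 3:
  f(-0.402338) = 5.382347
  f(1.117424) = -0.323075
  x_4 = 1.117424 - (-0.323075)×(1.117424 - (-0.402338))/(-0.323075 - 5.382347)
       = 1.031366
Iteration 4:
  f(1.117424) = -0.323075
  f(1.031366) = -0.092098
  x_5 = 1.031366 - (-0.092098)×(1.031366 - 1.117424)/(-0.092098 - (-0.323075))
       = 0.997051
Iteration 5:
  f(1.031366) = -0.092098
  f(0.997051) = 0.008863
  x_6 = 0.997051 - 0.008863×(0.997051 - 1.031366)/(0.008863 - (-0.092098))
       = 1.000064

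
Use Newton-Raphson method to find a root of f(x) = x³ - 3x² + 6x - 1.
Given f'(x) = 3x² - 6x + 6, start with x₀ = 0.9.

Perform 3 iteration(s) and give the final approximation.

f(x) = x³ - 3x² + 6x - 1
f'(x) = 3x² - 6x + 6
x₀ = 0.9

Newton-Raphson formula: x_{n+1} = x_n - f(x_n)/f'(x_n)

Iteration 1:
  f(0.900000) = 2.699000
  f'(0.900000) = 3.030000
  x_1 = 0.900000 - 2.699000/3.030000 = 0.009241
Iteration 2:
  f(0.009241) = -0.944810
  f'(0.009241) = 5.944811
  x_2 = 0.009241 - (-0.944810)/5.944811 = 0.168171
Iteration 3:
  f(0.168171) = -0.071062
  f'(0.168171) = 5.075818
  x_3 = 0.168171 - (-0.071062)/5.075818 = 0.182171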